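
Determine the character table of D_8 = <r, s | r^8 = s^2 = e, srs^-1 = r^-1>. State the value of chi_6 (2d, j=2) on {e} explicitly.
Conjugacy classes: {e} of size 1, {r^4} of size 1, {r^1, r^7} of size 2, {r^2, r^6} of size 2, {r^3, r^5} of size 2, {s, sr^2, ...} of size 4, {sr, sr^3, ...} of size 4.
Character table:
  irrep \ class              {e} (size 1)  {r^4} (size 1)  {r^1, r^7} (size 2)  {r^2, r^6} (size 2)  {r^3, r^5} (size 2)  {s, sr^2, ...} (size 4)  {sr, sr^3, ...} (size 4)
  chi_1 (triv)               1             1               1                    1                    1                    1                        1                       
  chi_2 (sign: r->1, s->-1)  1             1               1                    1                    1                    -1                       -1                      
  chi_3 (r->-1, s->1)        1             1               -1                   1                    -1                   1                        -1                      
  chi_4 (r->-1, s->-1)       1             1               -1                   1                    -1                   -1                       1                       
  chi_5 (2d, j=1)            2             -2              sqrt(2)              0                    -sqrt(2)             0                        0                       
  chi_6 (2d, j=2)            2             2               0                    -2                   0                    0                        0                       
  chi_7 (2d, j=3)            2             -2              -sqrt(2)             0                    sqrt(2)              0                        0                       

Spot check: chi_6 (2d, j=2) on {e} = 2.

Explanation: D_8 has order 2*8 = 16 with 7 conjugacy classes, hence 7 irreducibles. Sum of squared dims 1 + 1 + 1 + 1 + 4 + 4 + 4 = 16 = |G|. Linear characters come from the abelianisation; the 2-dimensional irreps have character r^k -> 2*cos(2*pi*j*k/8), reflections -> 0.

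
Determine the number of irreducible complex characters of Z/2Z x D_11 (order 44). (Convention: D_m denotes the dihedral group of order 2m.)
14

Solution. The number of irreducible complex representations of a finite group equals its number of conjugacy classes. For a direct product, #classes(G x H) = #classes(G) * #classes(H). Z/2Z has 2 classes (abelian), D_11 has 7 classes, so 2 * 7 = 14, so Z/2Z x D_11 (order 44) has exactly 14 irreducible complex representations.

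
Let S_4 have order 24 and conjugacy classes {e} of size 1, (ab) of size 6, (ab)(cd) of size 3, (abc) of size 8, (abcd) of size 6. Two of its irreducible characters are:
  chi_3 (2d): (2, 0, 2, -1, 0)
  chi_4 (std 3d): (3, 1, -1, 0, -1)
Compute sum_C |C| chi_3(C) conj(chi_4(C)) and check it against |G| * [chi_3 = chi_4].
Sum = 0; so <chi_3, chi_4> = 0 (distinct irreducibles are orthogonal).

Proof sketch: Compute term by term over conjugacy classes (|C| * chi_3(C) * conj(chi_4(C))):
  1*(2)*conj(3) + 6*(0)*conj(1) + 3*(2)*conj(-1) + 8*(-1)*conj(0) + 6*(0)*conj(-1)
  = (6) + (0) + (-6) + (0) + (0)
  = 0.
Dividing by |G| = 24 gives 0/24 = 0, matching the row-orthogonality relation <chi_3, chi_4> = [chi_3 = chi_4].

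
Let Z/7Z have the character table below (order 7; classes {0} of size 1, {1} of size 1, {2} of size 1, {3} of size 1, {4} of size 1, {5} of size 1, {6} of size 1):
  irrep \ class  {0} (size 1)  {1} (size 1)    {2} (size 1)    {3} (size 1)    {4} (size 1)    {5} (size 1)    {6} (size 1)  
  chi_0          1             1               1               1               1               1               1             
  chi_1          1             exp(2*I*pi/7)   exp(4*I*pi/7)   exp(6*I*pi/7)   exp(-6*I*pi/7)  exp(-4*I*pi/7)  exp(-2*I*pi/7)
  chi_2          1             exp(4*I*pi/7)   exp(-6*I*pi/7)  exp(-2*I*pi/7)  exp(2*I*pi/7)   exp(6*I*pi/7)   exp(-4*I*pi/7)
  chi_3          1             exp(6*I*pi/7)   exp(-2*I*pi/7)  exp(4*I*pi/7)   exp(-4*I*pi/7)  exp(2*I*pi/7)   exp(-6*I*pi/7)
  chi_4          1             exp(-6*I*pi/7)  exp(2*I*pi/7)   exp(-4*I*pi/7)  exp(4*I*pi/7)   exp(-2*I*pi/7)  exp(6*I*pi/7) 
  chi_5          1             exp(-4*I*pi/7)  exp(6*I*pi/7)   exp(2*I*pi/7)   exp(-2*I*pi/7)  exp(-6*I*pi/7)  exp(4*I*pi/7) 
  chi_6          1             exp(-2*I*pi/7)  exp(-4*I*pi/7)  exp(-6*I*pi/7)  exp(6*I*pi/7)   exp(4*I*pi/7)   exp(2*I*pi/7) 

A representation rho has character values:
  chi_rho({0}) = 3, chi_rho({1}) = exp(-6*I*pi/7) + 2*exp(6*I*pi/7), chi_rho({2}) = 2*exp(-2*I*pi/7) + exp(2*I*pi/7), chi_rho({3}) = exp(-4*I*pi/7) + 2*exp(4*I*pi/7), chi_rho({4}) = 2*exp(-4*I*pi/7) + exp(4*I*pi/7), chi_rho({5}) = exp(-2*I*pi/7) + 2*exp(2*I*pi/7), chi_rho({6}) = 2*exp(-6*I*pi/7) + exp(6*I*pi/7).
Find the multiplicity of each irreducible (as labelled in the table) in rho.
Multiplicities: chi_0: 0, chi_1: 0, chi_2: 0, chi_3: 2, chi_4: 1, chi_5: 0, chi_6: 0.

Details: Use <chi_rho, chi> = (1/|G|) sum_C |C| * chi_rho(C) * conj(chi(C)) with |G| = 7 for each irreducible chi in the table:
  <chi_rho, chi_0> = (1/7)[1*(3)*conj(1) + 1*(exp(-6*I*pi/7) + 2*exp(6*I*pi/7))*conj(1) + 1*(2*exp(-2*I*pi/7) + exp(2*I*pi/7))*conj(1) + 1*(exp(-4*I*pi/7) + 2*exp(4*I*pi/7))*conj(1) + 1*(2*exp(-4*I*pi/7) + exp(4*I*pi/7))*conj(1) + 1*(exp(-2*I*pi/7) + 2*exp(2*I*pi/7))*conj(1) + 1*(2*exp(-6*I*pi/7) + exp(6*I*pi/7))*conj(1)]
      = (1/7)[(3) + (exp(-6*I*pi/7) + 2*exp(6*I*pi/7)) + (2*exp(-2*I*pi/7) + exp(2*I*pi/7)) + (exp(-4*I*pi/7) + 2*exp(4*I*pi/7)) + (2*exp(-4*I*pi/7) + exp(4*I*pi/7)) + (exp(-2*I*pi/7) + 2*exp(2*I*pi/7)) + (2*exp(-6*I*pi/7) + exp(6*I*pi/7))] = 0/7 = 0
  <chi_rho, chi_1> = (1/7)[1*(3)*conj(1) + 1*(exp(-6*I*pi/7) + 2*exp(6*I*pi/7))*conj(exp(2*I*pi/7)) + 1*(2*exp(-2*I*pi/7) + exp(2*I*pi/7))*conj(exp(4*I*pi/7)) + 1*(exp(-4*I*pi/7) + 2*exp(4*I*pi/7))*conj(exp(6*I*pi/7)) + 1*(2*exp(-4*I*pi/7) + exp(4*I*pi/7))*conj(exp(-6*I*pi/7)) + 1*(exp(-2*I*pi/7) + 2*exp(2*I*pi/7))*conj(exp(-4*I*pi/7)) + 1*(2*exp(-6*I*pi/7) + exp(6*I*pi/7))*conj(exp(-2*I*pi/7))]
      = (1/7)[(3) + (exp(6*I*pi/7) + 2*exp(4*I*pi/7)) + (2*exp(-6*I*pi/7) + exp(-2*I*pi/7)) + (2*exp(-2*I*pi/7) + exp(4*I*pi/7)) + (exp(-4*I*pi/7) + 2*exp(2*I*pi/7)) + (exp(2*I*pi/7) + 2*exp(6*I*pi/7)) + (2*exp(-4*I*pi/7) + exp(-6*I*pi/7))] = 0/7 = 0
  <chi_rho, chi_2> = (1/7)[1*(3)*conj(1) + 1*(exp(-6*I*pi/7) + 2*exp(6*I*pi/7))*conj(exp(4*I*pi/7)) + 1*(2*exp(-2*I*pi/7) + exp(2*I*pi/7))*conj(exp(-6*I*pi/7)) + 1*(exp(-4*I*pi/7) + 2*exp(4*I*pi/7))*conj(exp(-2*I*pi/7)) + 1*(2*exp(-4*I*pi/7) + exp(4*I*pi/7))*conj(exp(2*I*pi/7)) + 1*(exp(-2*I*pi/7) + 2*exp(2*I*pi/7))*conj(exp(6*I*pi/7)) + 1*(2*exp(-6*I*pi/7) + exp(6*I*pi/7))*conj(exp(-4*I*pi/7))]
      = (1/7)[(3) + (exp(4*I*pi/7) + 2*exp(2*I*pi/7)) + (exp(-6*I*pi/7) + 2*exp(4*I*pi/7)) + (exp(-2*I*pi/7) + 2*exp(6*I*pi/7)) + (2*exp(-6*I*pi/7) + exp(2*I*pi/7)) + (2*exp(-4*I*pi/7) + exp(6*I*pi/7)) + (2*exp(-2*I*pi/7) + exp(-4*I*pi/7))] = 0/7 = 0
  <chi_rho, chi_3> = (1/7)[1*(3)*conj(1) + 1*(exp(-6*I*pi/7) + 2*exp(6*I*pi/7))*conj(exp(6*I*pi/7)) + 1*(2*exp(-2*I*pi/7) + exp(2*I*pi/7))*conj(exp(-2*I*pi/7)) + 1*(exp(-4*I*pi/7) + 2*exp(4*I*pi/7))*conj(exp(4*I*pi/7)) + 1*(2*exp(-4*I*pi/7) + exp(4*I*pi/7))*conj(exp(-4*I*pi/7)) + 1*(exp(-2*I*pi/7) + 2*exp(2*I*pi/7))*conj(exp(2*I*pi/7)) + 1*(2*exp(-6*I*pi/7) + exp(6*I*pi/7))*conj(exp(-6*I*pi/7))]
      = (1/7)[(3) + (2 + exp(2*I*pi/7)) + (2 + exp(4*I*pi/7)) + (2 + exp(6*I*pi/7)) + (2 + exp(-6*I*pi/7)) + (2 + exp(-4*I*pi/7)) + (2 + exp(-2*I*pi/7))] = 14/7 = 2
  <chi_rho, chi_4> = (1/7)[1*(3)*conj(1) + 1*(exp(-6*I*pi/7) + 2*exp(6*I*pi/7))*conj(exp(-6*I*pi/7)) + 1*(2*exp(-2*I*pi/7) + exp(2*I*pi/7))*conj(exp(2*I*pi/7)) + 1*(exp(-4*I*pi/7) + 2*exp(4*I*pi/7))*conj(exp(-4*I*pi/7)) + 1*(2*exp(-4*I*pi/7) + exp(4*I*pi/7))*conj(exp(4*I*pi/7)) + 1*(exp(-2*I*pi/7) + 2*exp(2*I*pi/7))*conj(exp(-2*I*pi/7)) + 1*(2*exp(-6*I*pi/7) + exp(6*I*pi/7))*conj(exp(6*I*pi/7))]
      = (1/7)[(3) + (1 + 2*exp(-2*I*pi/7)) + (1 + 2*exp(-4*I*pi/7)) + (1 + 2*exp(-6*I*pi/7)) + (1 + 2*exp(6*I*pi/7)) + (1 + 2*exp(4*I*pi/7)) + (1 + 2*exp(2*I*pi/7))] = 7/7 = 1
  <chi_rho, chi_5> = (1/7)[1*(3)*conj(1) + 1*(exp(-6*I*pi/7) + 2*exp(6*I*pi/7))*conj(exp(-4*I*pi/7)) + 1*(2*exp(-2*I*pi/7) + exp(2*I*pi/7))*conj(exp(6*I*pi/7)) + 1*(exp(-4*I*pi/7) + 2*exp(4*I*pi/7))*conj(exp(2*I*pi/7)) + 1*(2*exp(-4*I*pi/7) + exp(4*I*pi/7))*conj(exp(-2*I*pi/7)) + 1*(exp(-2*I*pi/7) + 2*exp(2*I*pi/7))*conj(exp(-6*I*pi/7)) + 1*(2*exp(-6*I*pi/7) + exp(6*I*pi/7))*conj(exp(4*I*pi/7))]
      = (1/7)[(3) + (2*exp(-4*I*pi/7) + exp(-2*I*pi/7)) + (exp(-4*I*pi/7) + 2*exp(6*I*pi/7)) + (exp(-6*I*pi/7) + 2*exp(2*I*pi/7)) + (2*exp(-2*I*pi/7) + exp(6*I*pi/7)) + (2*exp(-6*I*pi/7) + exp(4*I*pi/7)) + (exp(2*I*pi/7) + 2*exp(4*I*pi/7))] = 0/7 = 0
  <chi_rho, chi_6> = (1/7)[1*(3)*conj(1) + 1*(exp(-6*I*pi/7) + 2*exp(6*I*pi/7))*conj(exp(-2*I*pi/7)) + 1*(2*exp(-2*I*pi/7) + exp(2*I*pi/7))*conj(exp(-4*I*pi/7)) + 1*(exp(-4*I*pi/7) + 2*exp(4*I*pi/7))*conj(exp(-6*I*pi/7)) + 1*(2*exp(-4*I*pi/7) + exp(4*I*pi/7))*conj(exp(6*I*pi/7)) + 1*(exp(-2*I*pi/7) + 2*exp(2*I*pi/7))*conj(exp(4*I*pi/7)) + 1*(2*exp(-6*I*pi/7) + exp(6*I*pi/7))*conj(exp(2*I*pi/7))]
      = (1/7)[(3) + (exp(-4*I*pi/7) + 2*exp(-6*I*pi/7)) + (exp(6*I*pi/7) + 2*exp(2*I*pi/7)) + (2*exp(-4*I*pi/7) + exp(2*I*pi/7)) + (exp(-2*I*pi/7) + 2*exp(4*I*pi/7)) + (2*exp(-2*I*pi/7) + exp(-6*I*pi/7)) + (2*exp(6*I*pi/7) + exp(4*I*pi/7))] = 0/7 = 0
(Exp terms are combined using exp(i*s)*conj(exp(i*t)) = exp(i*(s-t)), and sums of them are collapsed using the identity that for every m > 1 the m distinct m-th roots of unity sum to 0, e.g. 1 + exp(2*I*pi/3) + exp(-2*I*pi/3) = 0.)
Dimension check: dim(rho) = sum (mult * dim) = 0*1 + 0*1 + 0*1 + 2*1 + 1*1 + 0*1 + 0*1 = 3 = chi_rho(e) = 3.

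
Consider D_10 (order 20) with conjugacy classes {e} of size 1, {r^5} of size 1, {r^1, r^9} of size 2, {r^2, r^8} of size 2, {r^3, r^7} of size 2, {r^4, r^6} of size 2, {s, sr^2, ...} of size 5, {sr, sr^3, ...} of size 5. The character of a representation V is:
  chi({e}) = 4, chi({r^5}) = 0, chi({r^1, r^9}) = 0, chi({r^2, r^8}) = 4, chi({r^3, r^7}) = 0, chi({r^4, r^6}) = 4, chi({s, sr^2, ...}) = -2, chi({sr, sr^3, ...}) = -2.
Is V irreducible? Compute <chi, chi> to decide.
Not irreducible (reducible): <chi, chi> = 6 > 1.

Justification: <chi, chi> = (1/|G|) sum_C |C| * |chi(C)|^2 = (1/20)[1*|4|^2 + 1*|0|^2 + 2*|0|^2 + 2*|4|^2 + 2*|0|^2 + 2*|4|^2 + 5*|-2|^2 + 5*|-2|^2]
  = (1/20)[(16) + (0) + (0) + (32) + (0) + (32) + (20) + (20)] = 120/20 = 6.
A character is irreducible iff <chi, chi> = 1, so this representation is reducible.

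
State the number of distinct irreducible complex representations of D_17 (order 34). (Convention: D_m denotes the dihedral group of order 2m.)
10

The number of irreducible complex representations of a finite group equals its number of conjugacy classes. D_17 has 10 conjugacy classes ((n+3)/2 for n odd), so D_17 (order 34) has exactly 10 irreducible complex representations.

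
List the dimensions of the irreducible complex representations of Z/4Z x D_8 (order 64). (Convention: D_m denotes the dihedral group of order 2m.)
Dimensions: 1, 1, 1, 1, 1, 1, 1, 1, 1, 1, 1, 1, 1, 1, 1, 1, 2, 2, 2, 2, 2, 2, 2, 2, 2, 2, 2, 2

Reasoning: There are 28 irreducibles (= number of conjugacy classes). Their dimensions d_i satisfy sum d_i^2 = |G| = 64: 1 + 1 + 1 + 1 + 1 + 1 + 1 + 1 + 1 + 1 + 1 + 1 + 1 + 1 + 1 + 1 + 4 + 4 + 4 + 4 + 4 + 4 + 4 + 4 + 4 + 4 + 4 + 4 = 64. (For the product with Z/4Z: each of the 4 1-dim characters of Z/4Z tensors with each irrep of D_8, giving 4 copies of each D_8-dimension.)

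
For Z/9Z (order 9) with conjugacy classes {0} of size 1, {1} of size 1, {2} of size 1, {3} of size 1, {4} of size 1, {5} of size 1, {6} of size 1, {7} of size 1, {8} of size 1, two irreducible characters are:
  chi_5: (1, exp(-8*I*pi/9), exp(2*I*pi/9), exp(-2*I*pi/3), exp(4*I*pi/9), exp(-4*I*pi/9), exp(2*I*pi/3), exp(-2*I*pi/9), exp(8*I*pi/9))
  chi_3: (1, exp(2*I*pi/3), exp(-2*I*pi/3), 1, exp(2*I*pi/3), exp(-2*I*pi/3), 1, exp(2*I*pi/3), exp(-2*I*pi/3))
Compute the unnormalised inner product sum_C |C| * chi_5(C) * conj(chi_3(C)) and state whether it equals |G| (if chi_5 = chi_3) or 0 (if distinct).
Sum = 0; so <chi_5, chi_3> = 0 (distinct irreducibles are orthogonal).

Compute term by term over conjugacy classes (|C| * chi_5(C) * conj(chi_3(C))):
  1*(1)*conj(1) + 1*(exp(-8*I*pi/9))*conj(exp(2*I*pi/3)) + 1*(exp(2*I*pi/9))*conj(exp(-2*I*pi/3)) + 1*(exp(-2*I*pi/3))*conj(1) + 1*(exp(4*I*pi/9))*conj(exp(2*I*pi/3)) + 1*(exp(-4*I*pi/9))*conj(exp(-2*I*pi/3)) + 1*(exp(2*I*pi/3))*conj(1) + 1*(exp(-2*I*pi/9))*conj(exp(2*I*pi/3)) + 1*(exp(8*I*pi/9))*conj(exp(-2*I*pi/3))
  = (1) + (exp(4*I*pi/9)) + (exp(8*I*pi/9)) + (exp(-2*I*pi/3)) + (exp(-2*I*pi/9)) + (exp(2*I*pi/9)) + (exp(2*I*pi/3)) + (exp(-8*I*pi/9)) + (exp(-4*I*pi/9))
  = 0.
(Exp terms are combined using exp(i*s)*conj(exp(i*t)) = exp(i*(s-t)), and sums of them are collapsed using the identity that for every m > 1 the m distinct m-th roots of unity sum to 0, e.g. 1 + exp(2*I*pi/3) + exp(-2*I*pi/3) = 0.)
Dividing by |G| = 9 gives 0/9 = 0, matching the row-orthogonality relation <chi_5, chi_3> = [chi_5 = chi_3].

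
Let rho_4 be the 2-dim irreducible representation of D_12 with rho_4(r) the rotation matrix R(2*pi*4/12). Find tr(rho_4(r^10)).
chi_{rho_4}(r^10) = 2*cos(2*pi*4*10/12) = -1

Argument: rho_4(r^10) is rotation by angle 2*pi*4*10/12, whose trace is 2*cos(2*pi*4*10/12) = -1.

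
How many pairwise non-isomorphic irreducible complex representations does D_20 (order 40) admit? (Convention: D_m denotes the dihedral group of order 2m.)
13

Solution. The number of irreducible complex representations of a finite group equals its number of conjugacy classes. D_20 has 13 conjugacy classes (n/2 + 3 for n even), so D_20 (order 40) has exactly 13 irreducible complex representations.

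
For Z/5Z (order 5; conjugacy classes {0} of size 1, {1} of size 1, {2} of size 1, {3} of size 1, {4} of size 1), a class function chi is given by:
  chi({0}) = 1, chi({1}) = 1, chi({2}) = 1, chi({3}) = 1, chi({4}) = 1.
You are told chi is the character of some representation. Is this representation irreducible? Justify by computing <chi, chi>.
Irreducible: <chi, chi> = 1.

Working: <chi, chi> = (1/|G|) sum_C |C| * |chi(C)|^2 = (1/5)[1*|1|^2 + 1*|1|^2 + 1*|1|^2 + 1*|1|^2 + 1*|1|^2]
  = (1/5)[(1) + (1) + (1) + (1) + (1)] = 5/5 = 1.
(Exp terms are combined using exp(i*s)*conj(exp(i*t)) = exp(i*(s-t)), and sums of them are collapsed using the identity that for every m > 1 the m distinct m-th roots of unity sum to 0, e.g. 1 + exp(2*I*pi/3) + exp(-2*I*pi/3) = 0.)
A character is irreducible iff <chi, chi> = 1, so this representation is irreducible.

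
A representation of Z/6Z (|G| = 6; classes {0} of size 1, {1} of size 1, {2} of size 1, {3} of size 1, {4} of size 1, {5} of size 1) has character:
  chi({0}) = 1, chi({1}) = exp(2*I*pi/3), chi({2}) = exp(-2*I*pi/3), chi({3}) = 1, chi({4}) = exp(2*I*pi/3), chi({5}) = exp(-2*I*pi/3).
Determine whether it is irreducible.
Irreducible: <chi, chi> = 1.

Justification: <chi, chi> = (1/|G|) sum_C |C| * |chi(C)|^2 = (1/6)[1*|1|^2 + 1*|exp(2*I*pi/3)|^2 + 1*|exp(-2*I*pi/3)|^2 + 1*|1|^2 + 1*|exp(2*I*pi/3)|^2 + 1*|exp(-2*I*pi/3)|^2]
  = (1/6)[(1) + (1) + (1) + (1) + (1) + (1)] = 6/6 = 1.
(Exp terms are combined using exp(i*s)*conj(exp(i*t)) = exp(i*(s-t)), and sums of them are collapsed using the identity that for every m > 1 the m distinct m-th roots of unity sum to 0, e.g. 1 + exp(2*I*pi/3) + exp(-2*I*pi/3) = 0.)
A character is irreducible iff <chi, chi> = 1, so this representation is irreducible.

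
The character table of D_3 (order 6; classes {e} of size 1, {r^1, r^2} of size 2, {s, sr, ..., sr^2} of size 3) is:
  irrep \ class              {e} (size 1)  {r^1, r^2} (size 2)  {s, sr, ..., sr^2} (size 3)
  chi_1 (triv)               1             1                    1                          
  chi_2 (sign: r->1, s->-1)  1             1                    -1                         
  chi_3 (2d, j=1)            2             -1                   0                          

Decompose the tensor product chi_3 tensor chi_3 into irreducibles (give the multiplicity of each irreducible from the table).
chi_3 tensor chi_3 = chi_1 + chi_2 + chi_3 (all other irreducibles have multiplicity 0).

Why: The character of a tensor product is the pointwise product (chi_3 * chi_3)(C) = chi_3(C) * chi_3(C):
  {e}: (2)*(2), {r^1, r^2}: (-1)*(-1), {s, sr, ..., sr^2}: (0)*(0)
so (chi_3 * chi_3) takes values
  {e} -> 4, {r^1, r^2} -> 1, {s, sr, ..., sr^2} -> 0.
Now take the inner product of this character with each irreducible chi from the table, <chi_3*chi_3, chi> = (1/6) sum_C |C| (chi_3*chi_3)(C) conj(chi(C)):
  <chi_3*chi_3, chi_1> = (1/6)[1*(4)*conj(1) + 2*(1)*conj(1) + 3*(0)*conj(1)]
      = (1/6)[(4) + (2) + (0)] = 6/6 = 1
  <chi_3*chi_3, chi_2> = (1/6)[1*(4)*conj(1) + 2*(1)*conj(1) + 3*(0)*conj(-1)]
      = (1/6)[(4) + (2) + (0)] = 6/6 = 1
  <chi_3*chi_3, chi_3> = (1/6)[1*(4)*conj(2) + 2*(1)*conj(-1) + 3*(0)*conj(0)]
      = (1/6)[(8) + (-2) + (0)] = 6/6 = 1
Hence the multiplicities are chi_1: 1, chi_2: 1, chi_3: 1. Dimension check: dim(chi_3)*dim(chi_3) = 2*2 = 4 and sum (mult * dim) = 1*1 + 1*1 + 1*2 = 4.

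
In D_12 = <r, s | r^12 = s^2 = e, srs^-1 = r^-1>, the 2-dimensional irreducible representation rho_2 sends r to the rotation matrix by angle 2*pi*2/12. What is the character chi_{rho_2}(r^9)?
chi_{rho_2}(r^9) = 2*cos(2*pi*2*9/12) = -2

Justification: rho_2(r^9) is rotation by angle 2*pi*2*9/12, whose trace is 2*cos(2*pi*2*9/12) = -2.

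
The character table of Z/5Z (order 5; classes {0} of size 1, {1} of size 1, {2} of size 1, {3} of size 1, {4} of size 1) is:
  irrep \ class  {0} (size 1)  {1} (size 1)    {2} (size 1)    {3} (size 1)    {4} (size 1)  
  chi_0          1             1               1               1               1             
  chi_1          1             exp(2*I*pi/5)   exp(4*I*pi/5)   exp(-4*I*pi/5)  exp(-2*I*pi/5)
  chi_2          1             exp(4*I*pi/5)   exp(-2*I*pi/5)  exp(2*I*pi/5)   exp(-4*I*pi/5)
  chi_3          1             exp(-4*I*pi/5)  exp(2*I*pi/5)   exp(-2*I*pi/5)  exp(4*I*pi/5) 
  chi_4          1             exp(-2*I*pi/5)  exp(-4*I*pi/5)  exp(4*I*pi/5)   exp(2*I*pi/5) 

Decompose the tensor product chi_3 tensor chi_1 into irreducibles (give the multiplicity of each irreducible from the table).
chi_3 tensor chi_1 = chi_4 (all other irreducibles have multiplicity 0).

Details: The character of a tensor product is the pointwise product (chi_3 * chi_1)(C) = chi_3(C) * chi_1(C):
  {0}: (1)*(1), {1}: (exp(-4*I*pi/5))*(exp(2*I*pi/5)), {2}: (exp(2*I*pi/5))*(exp(4*I*pi/5)), {3}: (exp(-2*I*pi/5))*(exp(-4*I*pi/5)), {4}: (exp(4*I*pi/5))*(exp(-2*I*pi/5))
so (chi_3 * chi_1) takes values
  {0} -> 1, {1} -> exp(-2*I*pi/5), {2} -> exp(-4*I*pi/5), {3} -> exp(4*I*pi/5), {4} -> exp(2*I*pi/5).
Now take the inner product of this character with each irreducible chi from the table, <chi_3*chi_1, chi> = (1/5) sum_C |C| (chi_3*chi_1)(C) conj(chi(C)):
  <chi_3*chi_1, chi_0> = (1/5)[1*(1)*conj(1) + 1*(exp(-2*I*pi/5))*conj(1) + 1*(exp(-4*I*pi/5))*conj(1) + 1*(exp(4*I*pi/5))*conj(1) + 1*(exp(2*I*pi/5))*conj(1)]
      = (1/5)[(1) + (exp(-2*I*pi/5)) + (exp(-4*I*pi/5)) + (exp(4*I*pi/5)) + (exp(2*I*pi/5))] = 0/5 = 0
  <chi_3*chi_1, chi_1> = (1/5)[1*(1)*conj(1) + 1*(exp(-2*I*pi/5))*conj(exp(2*I*pi/5)) + 1*(exp(-4*I*pi/5))*conj(exp(4*I*pi/5)) + 1*(exp(4*I*pi/5))*conj(exp(-4*I*pi/5)) + 1*(exp(2*I*pi/5))*conj(exp(-2*I*pi/5))]
      = (1/5)[(1) + (exp(-4*I*pi/5)) + (exp(2*I*pi/5)) + (exp(-2*I*pi/5)) + (exp(4*I*pi/5))] = 0/5 = 0
  <chi_3*chi_1, chi_2> = (1/5)[1*(1)*conj(1) + 1*(exp(-2*I*pi/5))*conj(exp(4*I*pi/5)) + 1*(exp(-4*I*pi/5))*conj(exp(-2*I*pi/5)) + 1*(exp(4*I*pi/5))*conj(exp(2*I*pi/5)) + 1*(exp(2*I*pi/5))*conj(exp(-4*I*pi/5))]
      = (1/5)[(1) + (exp(4*I*pi/5)) + (exp(-2*I*pi/5)) + (exp(2*I*pi/5)) + (exp(-4*I*pi/5))] = 0/5 = 0
  <chi_3*chi_1, chi_3> = (1/5)[1*(1)*conj(1) + 1*(exp(-2*I*pi/5))*conj(exp(-4*I*pi/5)) + 1*(exp(-4*I*pi/5))*conj(exp(2*I*pi/5)) + 1*(exp(4*I*pi/5))*conj(exp(-2*I*pi/5)) + 1*(exp(2*I*pi/5))*conj(exp(4*I*pi/5))]
      = (1/5)[(1) + (exp(2*I*pi/5)) + (exp(4*I*pi/5)) + (exp(-4*I*pi/5)) + (exp(-2*I*pi/5))] = 0/5 = 0
  <chi_3*chi_1, chi_4> = (1/5)[1*(1)*conj(1) + 1*(exp(-2*I*pi/5))*conj(exp(-2*I*pi/5)) + 1*(exp(-4*I*pi/5))*conj(exp(-4*I*pi/5)) + 1*(exp(4*I*pi/5))*conj(exp(4*I*pi/5)) + 1*(exp(2*I*pi/5))*conj(exp(2*I*pi/5))]
      = (1/5)[(1) + (1) + (1) + (1) + (1)] = 5/5 = 1
(Exp terms are combined using exp(i*s)*conj(exp(i*t)) = exp(i*(s-t)), and sums of them are collapsed using the identity that for every m > 1 the m distinct m-th roots of unity sum to 0, e.g. 1 + exp(2*I*pi/3) + exp(-2*I*pi/3) = 0.)
Hence the multiplicities are chi_4: 1. Dimension check: dim(chi_3)*dim(chi_1) = 1*1 = 1 and sum (mult * dim) = 1*1 = 1.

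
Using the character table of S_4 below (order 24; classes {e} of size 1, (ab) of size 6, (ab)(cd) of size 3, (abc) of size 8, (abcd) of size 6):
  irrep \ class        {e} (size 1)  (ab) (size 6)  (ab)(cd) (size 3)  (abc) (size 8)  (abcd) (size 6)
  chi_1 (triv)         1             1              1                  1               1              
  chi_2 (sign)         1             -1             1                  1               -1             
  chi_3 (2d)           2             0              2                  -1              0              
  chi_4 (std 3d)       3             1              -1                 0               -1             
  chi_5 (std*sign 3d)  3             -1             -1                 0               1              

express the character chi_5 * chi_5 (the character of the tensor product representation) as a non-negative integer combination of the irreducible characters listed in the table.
chi_5 tensor chi_5 = chi_1 + chi_3 + chi_4 + chi_5 (all other irreducibles have multiplicity 0).

Derivation: The character of a tensor product is the pointwise product (chi_5 * chi_5)(C) = chi_5(C) * chi_5(C):
  {e}: (3)*(3), (ab): (-1)*(-1), (ab)(cd): (-1)*(-1), (abc): (0)*(0), (abcd): (1)*(1)
so (chi_5 * chi_5) takes values
  {e} -> 9, (ab) -> 1, (ab)(cd) -> 1, (abc) -> 0, (abcd) -> 1.
Now take the inner product of this character with each irreducible chi from the table, <chi_5*chi_5, chi> = (1/24) sum_C |C| (chi_5*chi_5)(C) conj(chi(C)):
  <chi_5*chi_5, chi_1> = (1/24)[1*(9)*conj(1) + 6*(1)*conj(1) + 3*(1)*conj(1) + 8*(0)*conj(1) + 6*(1)*conj(1)]
      = (1/24)[(9) + (6) + (3) + (0) + (6)] = 24/24 = 1
  <chi_5*chi_5, chi_2> = (1/24)[1*(9)*conj(1) + 6*(1)*conj(-1) + 3*(1)*conj(1) + 8*(0)*conj(1) + 6*(1)*conj(-1)]
      = (1/24)[(9) + (-6) + (3) + (0) + (-6)] = 0/24 = 0
  <chi_5*chi_5, chi_3> = (1/24)[1*(9)*conj(2) + 6*(1)*conj(0) + 3*(1)*conj(2) + 8*(0)*conj(-1) + 6*(1)*conj(0)]
      = (1/24)[(18) + (0) + (6) + (0) + (0)] = 24/24 = 1
  <chi_5*chi_5, chi_4> = (1/24)[1*(9)*conj(3) + 6*(1)*conj(1) + 3*(1)*conj(-1) + 8*(0)*conj(0) + 6*(1)*conj(-1)]
      = (1/24)[(27) + (6) + (-3) + (0) + (-6)] = 24/24 = 1
  <chi_5*chi_5, chi_5> = (1/24)[1*(9)*conj(3) + 6*(1)*conj(-1) + 3*(1)*conj(-1) + 8*(0)*conj(0) + 6*(1)*conj(1)]
      = (1/24)[(27) + (-6) + (-3) + (0) + (6)] = 24/24 = 1
Hence the multiplicities are chi_1: 1, chi_3: 1, chi_4: 1, chi_5: 1. Dimension check: dim(chi_5)*dim(chi_5) = 3*3 = 9 and sum (mult * dim) = 1*1 + 1*2 + 1*3 + 1*3 = 9.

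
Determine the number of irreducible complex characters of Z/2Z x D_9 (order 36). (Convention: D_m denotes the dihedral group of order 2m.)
12

Derivation: The number of irreducible complex representations of a finite group equals its number of conjugacy classes. For a direct product, #classes(G x H) = #classes(G) * #classes(H). Z/2Z has 2 classes (abelian), D_9 has 6 classes, so 2 * 6 = 12, so Z/2Z x D_9 (order 36) has exactly 12 irreducible complex representations.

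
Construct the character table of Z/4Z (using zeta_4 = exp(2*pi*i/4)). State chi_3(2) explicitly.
Character table of Z/4Z (irreps indexed chi_0,...,chi_3 with chi_k(m) = zeta_4^(k*m), zeta_4 = exp(2*pi*i/4)):
  irrep \ class  {0} (size 1)  {1} (size 1)  {2} (size 1)  {3} (size 1)
  chi_0          1             1             1             1           
  chi_1          1             I             -1            -I          
  chi_2          1             -1            1             -1          
  chi_3          1             -I            -1            I           

Spot check: chi_3(2) = zeta_4^(3*2) = zeta_4^6 = -1.

Working: Z/4Z is abelian, so all 4 irreducible complex representations are 1-dimensional. They are given by chi_k(m) = zeta_4^(k*m) for k = 0,...,3. Row orthogonality: sum_m chi_k(m) conj(chi_l(m)) = 4 * [k = l].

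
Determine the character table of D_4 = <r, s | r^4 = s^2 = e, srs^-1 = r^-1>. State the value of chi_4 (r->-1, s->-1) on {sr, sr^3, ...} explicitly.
Conjugacy classes: {e} of size 1, {r^2} of size 1, {r^1, r^3} of size 2, {s, sr^2, ...} of size 2, {sr, sr^3, ...} of size 2.
Character table:
  irrep \ class              {e} (size 1)  {r^2} (size 1)  {r^1, r^3} (size 2)  {s, sr^2, ...} (size 2)  {sr, sr^3, ...} (size 2)
  chi_1 (triv)               1             1               1                    1                        1                       
  chi_2 (sign: r->1, s->-1)  1             1               1                    -1                       -1                      
  chi_3 (r->-1, s->1)        1             1               -1                   1                        -1                      
  chi_4 (r->-1, s->-1)       1             1               -1                   -1                       1                       
  chi_5 (2d, j=1)            2             -2              0                    0                        0                       

Spot check: chi_4 (r->-1, s->-1) on {sr, sr^3, ...} = 1.

D_4 has order 2*4 = 8 with 5 conjugacy classes, hence 5 irreducibles. Sum of squared dims 1 + 1 + 1 + 1 + 4 = 8 = |G|. Linear characters come from the abelianisation; the 2-dimensional irreps have character r^k -> 2*cos(2*pi*j*k/4), reflections -> 0.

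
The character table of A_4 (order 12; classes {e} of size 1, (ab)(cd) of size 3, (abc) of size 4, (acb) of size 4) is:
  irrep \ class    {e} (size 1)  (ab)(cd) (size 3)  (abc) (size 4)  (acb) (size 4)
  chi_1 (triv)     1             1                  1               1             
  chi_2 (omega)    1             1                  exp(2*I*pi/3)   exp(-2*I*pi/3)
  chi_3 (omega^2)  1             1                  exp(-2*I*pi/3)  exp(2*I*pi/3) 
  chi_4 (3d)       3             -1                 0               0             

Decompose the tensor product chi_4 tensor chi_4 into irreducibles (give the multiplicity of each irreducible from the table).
chi_4 tensor chi_4 = chi_1 + chi_2 + chi_3 + 2*chi_4 (all other irreducibles have multiplicity 0).

Solution. The character of a tensor product is the pointwise product (chi_4 * chi_4)(C) = chi_4(C) * chi_4(C):
  {e}: (3)*(3), (ab)(cd): (-1)*(-1), (abc): (0)*(0), (acb): (0)*(0)
so (chi_4 * chi_4) takes values
  {e} -> 9, (ab)(cd) -> 1, (abc) -> 0, (acb) -> 0.
Now take the inner product of this character with each irreducible chi from the table, <chi_4*chi_4, chi> = (1/12) sum_C |C| (chi_4*chi_4)(C) conj(chi(C)):
  <chi_4*chi_4, chi_1> = (1/12)[1*(9)*conj(1) + 3*(1)*conj(1) + 4*(0)*conj(1) + 4*(0)*conj(1)]
      = (1/12)[(9) + (3) + (0) + (0)] = 12/12 = 1
  <chi_4*chi_4, chi_2> = (1/12)[1*(9)*conj(1) + 3*(1)*conj(1) + 4*(0)*conj(exp(2*I*pi/3)) + 4*(0)*conj(exp(-2*I*pi/3))]
      = (1/12)[(9) + (3) + (0) + (0)] = 12/12 = 1
  <chi_4*chi_4, chi_3> = (1/12)[1*(9)*conj(1) + 3*(1)*conj(1) + 4*(0)*conj(exp(-2*I*pi/3)) + 4*(0)*conj(exp(2*I*pi/3))]
      = (1/12)[(9) + (3) + (0) + (0)] = 12/12 = 1
  <chi_4*chi_4, chi_4> = (1/12)[1*(9)*conj(3) + 3*(1)*conj(-1) + 4*(0)*conj(0) + 4*(0)*conj(0)]
      = (1/12)[(27) + (-3) + (0) + (0)] = 24/12 = 2
(Exp terms are combined using exp(i*s)*conj(exp(i*t)) = exp(i*(s-t)), and sums of them are collapsed using the identity that for every m > 1 the m distinct m-th roots of unity sum to 0, e.g. 1 + exp(2*I*pi/3) + exp(-2*I*pi/3) = 0.)
Hence the multiplicities are chi_1: 1, chi_2: 1, chi_3: 1, chi_4: 2. Dimension check: dim(chi_4)*dim(chi_4) = 3*3 = 9 and sum (mult * dim) = 1*1 + 1*1 + 1*1 + 2*3 = 9.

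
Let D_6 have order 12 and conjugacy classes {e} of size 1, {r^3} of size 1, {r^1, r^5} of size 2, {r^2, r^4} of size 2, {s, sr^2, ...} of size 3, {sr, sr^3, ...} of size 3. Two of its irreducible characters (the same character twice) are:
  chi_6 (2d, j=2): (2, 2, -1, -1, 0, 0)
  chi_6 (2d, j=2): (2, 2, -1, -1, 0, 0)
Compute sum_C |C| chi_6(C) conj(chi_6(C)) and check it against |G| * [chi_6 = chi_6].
Sum = 12 = |G| = 12; so <chi_6, chi_6> = 1 (norm-1 confirms irreducibility).

Compute term by term over conjugacy classes (|C| * chi_6(C) * conj(chi_6(C))):
  1*(2)*conj(2) + 1*(2)*conj(2) + 2*(-1)*conj(-1) + 2*(-1)*conj(-1) + 3*(0)*conj(0) + 3*(0)*conj(0)
  = (4) + (4) + (2) + (2) + (0) + (0)
  = 12.
Dividing by |G| = 12 gives 12/12 = 1, matching the row-orthogonality relation <chi_6, chi_6> = [chi_6 = chi_6].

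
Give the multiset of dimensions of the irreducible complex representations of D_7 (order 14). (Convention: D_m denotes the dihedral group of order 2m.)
Dimensions: 1, 1, 2, 2, 2

Working: There are 5 irreducibles (= number of conjugacy classes). Their dimensions d_i satisfy sum d_i^2 = |G| = 14: 1 + 1 + 4 + 4 + 4 = 14.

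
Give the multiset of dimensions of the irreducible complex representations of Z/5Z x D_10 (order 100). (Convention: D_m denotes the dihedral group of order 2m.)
Dimensions: 1, 1, 1, 1, 1, 1, 1, 1, 1, 1, 1, 1, 1, 1, 1, 1, 1, 1, 1, 1, 2, 2, 2, 2, 2, 2, 2, 2, 2, 2, 2, 2, 2, 2, 2, 2, 2, 2, 2, 2

Solution. There are 40 irreducibles (= number of conjugacy classes). Their dimensions d_i satisfy sum d_i^2 = |G| = 100: 1 + 1 + 1 + 1 + 1 + 1 + 1 + 1 + 1 + 1 + 1 + 1 + 1 + 1 + 1 + 1 + 1 + 1 + 1 + 1 + 4 + 4 + 4 + 4 + 4 + 4 + 4 + 4 + 4 + 4 + 4 + 4 + 4 + 4 + 4 + 4 + 4 + 4 + 4 + 4 = 100. (For the product with Z/5Z: each of the 5 1-dim characters of Z/5Z tensors with each irrep of D_10, giving 5 copies of each D_10-dimension.)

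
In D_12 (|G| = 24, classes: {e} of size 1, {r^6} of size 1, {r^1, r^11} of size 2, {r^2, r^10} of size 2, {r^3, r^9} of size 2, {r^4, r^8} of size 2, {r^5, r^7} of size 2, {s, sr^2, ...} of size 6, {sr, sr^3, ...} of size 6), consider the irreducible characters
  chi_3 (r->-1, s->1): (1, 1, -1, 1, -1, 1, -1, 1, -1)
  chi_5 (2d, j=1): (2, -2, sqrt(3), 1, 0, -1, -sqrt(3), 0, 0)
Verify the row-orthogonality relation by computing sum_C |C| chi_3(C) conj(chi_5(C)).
Sum = 0; so <chi_3, chi_5> = 0 (distinct irreducibles are orthogonal).

Solution. Compute term by term over conjugacy classes (|C| * chi_3(C) * conj(chi_5(C))):
  1*(1)*conj(2) + 1*(1)*conj(-2) + 2*(-1)*conj(sqrt(3)) + 2*(1)*conj(1) + 2*(-1)*conj(0) + 2*(1)*conj(-1) + 2*(-1)*conj(-sqrt(3)) + 6*(1)*conj(0) + 6*(-1)*conj(0)
  = (2) + (-2) + (-2*sqrt(3)) + (2) + (0) + (-2) + (2*sqrt(3)) + (0) + (0)
  = 0.
Dividing by |G| = 24 gives 0/24 = 0, matching the row-orthogonality relation <chi_3, chi_5> = [chi_3 = chi_5].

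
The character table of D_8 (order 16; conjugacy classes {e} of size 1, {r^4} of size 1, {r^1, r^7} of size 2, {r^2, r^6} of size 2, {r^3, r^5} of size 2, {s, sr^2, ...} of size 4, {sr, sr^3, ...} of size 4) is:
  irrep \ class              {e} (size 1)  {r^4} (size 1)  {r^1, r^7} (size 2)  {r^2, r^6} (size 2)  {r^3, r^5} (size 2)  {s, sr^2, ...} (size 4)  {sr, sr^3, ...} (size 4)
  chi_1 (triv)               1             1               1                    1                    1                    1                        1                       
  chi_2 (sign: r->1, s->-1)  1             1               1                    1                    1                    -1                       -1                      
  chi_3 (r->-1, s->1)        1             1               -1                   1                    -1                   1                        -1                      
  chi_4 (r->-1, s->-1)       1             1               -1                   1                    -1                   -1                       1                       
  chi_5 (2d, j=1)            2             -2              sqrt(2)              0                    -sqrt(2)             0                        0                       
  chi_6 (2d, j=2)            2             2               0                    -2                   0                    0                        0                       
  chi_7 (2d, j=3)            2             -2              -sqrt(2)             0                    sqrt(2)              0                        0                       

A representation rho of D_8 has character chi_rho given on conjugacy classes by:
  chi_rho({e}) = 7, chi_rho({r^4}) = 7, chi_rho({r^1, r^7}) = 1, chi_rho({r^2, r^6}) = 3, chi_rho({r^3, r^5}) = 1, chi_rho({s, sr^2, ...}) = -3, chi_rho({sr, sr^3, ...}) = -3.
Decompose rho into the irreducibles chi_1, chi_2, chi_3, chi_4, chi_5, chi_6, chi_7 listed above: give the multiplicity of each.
Multiplicities: chi_1: 0, chi_2: 3, chi_3: 1, chi_4: 1, chi_5: 0, chi_6: 1, chi_7: 0.

Argument: Use <chi_rho, chi> = (1/|G|) sum_C |C| * chi_rho(C) * conj(chi(C)) with |G| = 16 for each irreducible chi in the table:
  <chi_rho, chi_1> = (1/16)[1*(7)*conj(1) + 1*(7)*conj(1) + 2*(1)*conj(1) + 2*(3)*conj(1) + 2*(1)*conj(1) + 4*(-3)*conj(1) + 4*(-3)*conj(1)]
      = (1/16)[(7) + (7) + (2) + (6) + (2) + (-12) + (-12)] = 0/16 = 0
  <chi_rho, chi_2> = (1/16)[1*(7)*conj(1) + 1*(7)*conj(1) + 2*(1)*conj(1) + 2*(3)*conj(1) + 2*(1)*conj(1) + 4*(-3)*conj(-1) + 4*(-3)*conj(-1)]
      = (1/16)[(7) + (7) + (2) + (6) + (2) + (12) + (12)] = 48/16 = 3
  <chi_rho, chi_3> = (1/16)[1*(7)*conj(1) + 1*(7)*conj(1) + 2*(1)*conj(-1) + 2*(3)*conj(1) + 2*(1)*conj(-1) + 4*(-3)*conj(1) + 4*(-3)*conj(-1)]
      = (1/16)[(7) + (7) + (-2) + (6) + (-2) + (-12) + (12)] = 16/16 = 1
  <chi_rho, chi_4> = (1/16)[1*(7)*conj(1) + 1*(7)*conj(1) + 2*(1)*conj(-1) + 2*(3)*conj(1) + 2*(1)*conj(-1) + 4*(-3)*conj(-1) + 4*(-3)*conj(1)]
      = (1/16)[(7) + (7) + (-2) + (6) + (-2) + (12) + (-12)] = 16/16 = 1
  <chi_rho, chi_5> = (1/16)[1*(7)*conj(2) + 1*(7)*conj(-2) + 2*(1)*conj(sqrt(2)) + 2*(3)*conj(0) + 2*(1)*conj(-sqrt(2)) + 4*(-3)*conj(0) + 4*(-3)*conj(0)]
      = (1/16)[(14) + (-14) + (2*sqrt(2)) + (0) + (-2*sqrt(2)) + (0) + (0)] = 0/16 = 0
  <chi_rho, chi_6> = (1/16)[1*(7)*conj(2) + 1*(7)*conj(2) + 2*(1)*conj(0) + 2*(3)*conj(-2) + 2*(1)*conj(0) + 4*(-3)*conj(0) + 4*(-3)*conj(0)]
      = (1/16)[(14) + (14) + (0) + (-12) + (0) + (0) + (0)] = 16/16 = 1
  <chi_rho, chi_7> = (1/16)[1*(7)*conj(2) + 1*(7)*conj(-2) + 2*(1)*conj(-sqrt(2)) + 2*(3)*conj(0) + 2*(1)*conj(sqrt(2)) + 4*(-3)*conj(0) + 4*(-3)*conj(0)]
      = (1/16)[(14) + (-14) + (-2*sqrt(2)) + (0) + (2*sqrt(2)) + (0) + (0)] = 0/16 = 0
Dimension check: dim(rho) = sum (mult * dim) = 0*1 + 3*1 + 1*1 + 1*1 + 0*2 + 1*2 + 0*2 = 7 = chi_rho(e) = 7.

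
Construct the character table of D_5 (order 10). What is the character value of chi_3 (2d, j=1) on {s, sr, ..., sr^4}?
Conjugacy classes: {e} of size 1, {r^1, r^4} of size 2, {r^2, r^3} of size 2, {s, sr, ..., sr^4} of size 5.
Character table:
  irrep \ class              {e} (size 1)  {r^1, r^4} (size 2)  {r^2, r^3} (size 2)  {s, sr, ..., sr^4} (size 5)
  chi_1 (triv)               1             1                    1                    1                          
  chi_2 (sign: r->1, s->-1)  1             1                    1                    -1                         
  chi_3 (2d, j=1)            2             -1/2 + sqrt(5)/2     -sqrt(5)/2 - 1/2     0                          
  chi_4 (2d, j=2)            2             -sqrt(5)/2 - 1/2     -1/2 + sqrt(5)/2     0                          

Spot check: chi_3 (2d, j=1) on {s, sr, ..., sr^4} = 0.

Working: D_5 has order 2*5 = 10 with 4 conjugacy classes, hence 4 irreducibles. Sum of squared dims 1 + 1 + 4 + 4 = 10 = |G|. Linear characters come from the abelianisation; the 2-dimensional irreps have character r^k -> 2*cos(2*pi*j*k/5), reflections -> 0.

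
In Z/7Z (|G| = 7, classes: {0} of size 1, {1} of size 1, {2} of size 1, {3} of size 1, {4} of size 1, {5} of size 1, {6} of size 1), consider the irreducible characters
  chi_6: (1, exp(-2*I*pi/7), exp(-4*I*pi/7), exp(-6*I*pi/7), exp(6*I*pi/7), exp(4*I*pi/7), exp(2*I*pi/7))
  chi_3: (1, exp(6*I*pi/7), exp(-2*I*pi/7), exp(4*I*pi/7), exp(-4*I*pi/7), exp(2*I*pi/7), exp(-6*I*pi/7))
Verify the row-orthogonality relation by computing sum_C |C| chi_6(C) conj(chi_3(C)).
Sum = 0; so <chi_6, chi_3> = 0 (distinct irreducibles are orthogonal).

Explanation: Compute term by term over conjugacy classes (|C| * chi_6(C) * conj(chi_3(C))):
  1*(1)*conj(1) + 1*(exp(-2*I*pi/7))*conj(exp(6*I*pi/7)) + 1*(exp(-4*I*pi/7))*conj(exp(-2*I*pi/7)) + 1*(exp(-6*I*pi/7))*conj(exp(4*I*pi/7)) + 1*(exp(6*I*pi/7))*conj(exp(-4*I*pi/7)) + 1*(exp(4*I*pi/7))*conj(exp(2*I*pi/7)) + 1*(exp(2*I*pi/7))*conj(exp(-6*I*pi/7))
  = (1) + (exp(6*I*pi/7)) + (exp(-2*I*pi/7)) + (exp(4*I*pi/7)) + (exp(-4*I*pi/7)) + (exp(2*I*pi/7)) + (exp(-6*I*pi/7))
  = 0.
(Exp terms are combined using exp(i*s)*conj(exp(i*t)) = exp(i*(s-t)), and sums of them are collapsed using the identity that for every m > 1 the m distinct m-th roots of unity sum to 0, e.g. 1 + exp(2*I*pi/3) + exp(-2*I*pi/3) = 0.)
Dividing by |G| = 7 gives 0/7 = 0, matching the row-orthogonality relation <chi_6, chi_3> = [chi_6 = chi_3].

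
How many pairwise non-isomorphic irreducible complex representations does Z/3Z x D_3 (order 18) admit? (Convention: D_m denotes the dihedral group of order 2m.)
9

Solution. The number of irreducible complex representations of a finite group equals its number of conjugacy classes. For a direct product, #classes(G x H) = #classes(G) * #classes(H). Z/3Z has 3 classes (abelian), D_3 has 3 classes, so 3 * 3 = 9, so Z/3Z x D_3 (order 18) has exactly 9 irreducible complex representations.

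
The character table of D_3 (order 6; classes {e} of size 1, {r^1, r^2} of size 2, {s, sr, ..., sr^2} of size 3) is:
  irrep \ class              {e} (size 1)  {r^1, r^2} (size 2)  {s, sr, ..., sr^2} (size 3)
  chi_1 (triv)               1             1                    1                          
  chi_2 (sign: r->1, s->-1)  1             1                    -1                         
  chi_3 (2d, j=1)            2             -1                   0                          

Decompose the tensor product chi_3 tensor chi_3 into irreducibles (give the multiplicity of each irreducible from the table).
chi_3 tensor chi_3 = chi_1 + chi_2 + chi_3 (all other irreducibles have multiplicity 0).

Solution. The character of a tensor product is the pointwise product (chi_3 * chi_3)(C) = chi_3(C) * chi_3(C):
  {e}: (2)*(2), {r^1, r^2}: (-1)*(-1), {s, sr, ..., sr^2}: (0)*(0)
so (chi_3 * chi_3) takes values
  {e} -> 4, {r^1, r^2} -> 1, {s, sr, ..., sr^2} -> 0.
Now take the inner product of this character with each irreducible chi from the table, <chi_3*chi_3, chi> = (1/6) sum_C |C| (chi_3*chi_3)(C) conj(chi(C)):
  <chi_3*chi_3, chi_1> = (1/6)[1*(4)*conj(1) + 2*(1)*conj(1) + 3*(0)*conj(1)]
      = (1/6)[(4) + (2) + (0)] = 6/6 = 1
  <chi_3*chi_3, chi_2> = (1/6)[1*(4)*conj(1) + 2*(1)*conj(1) + 3*(0)*conj(-1)]
      = (1/6)[(4) + (2) + (0)] = 6/6 = 1
  <chi_3*chi_3, chi_3> = (1/6)[1*(4)*conj(2) + 2*(1)*conj(-1) + 3*(0)*conj(0)]
      = (1/6)[(8) + (-2) + (0)] = 6/6 = 1
Hence the multiplicities are chi_1: 1, chi_2: 1, chi_3: 1. Dimension check: dim(chi_3)*dim(chi_3) = 2*2 = 4 and sum (mult * dim) = 1*1 + 1*1 + 1*2 = 4.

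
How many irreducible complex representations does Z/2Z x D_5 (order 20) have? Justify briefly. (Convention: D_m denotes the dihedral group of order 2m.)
8

Solution. The number of irreducible complex representations of a finite group equals its number of conjugacy classes. For a direct product, #classes(G x H) = #classes(G) * #classes(H). Z/2Z has 2 classes (abelian), D_5 has 4 classes, so 2 * 4 = 8, so Z/2Z x D_5 (order 20) has exactly 8 irreducible complex representations.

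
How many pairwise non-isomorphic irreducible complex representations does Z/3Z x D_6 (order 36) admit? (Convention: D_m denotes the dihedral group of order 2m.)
18

The number of irreducible complex representations of a finite group equals its number of conjugacy classes. For a direct product, #classes(G x H) = #classes(G) * #classes(H). Z/3Z has 3 classes (abelian), D_6 has 6 classes, so 3 * 6 = 18, so Z/3Z x D_6 (order 36) has exactly 18 irreducible complex representations.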